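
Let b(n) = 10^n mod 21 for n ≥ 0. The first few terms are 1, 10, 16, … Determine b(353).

b(0) = 1; b(1) = 10; b(2) = 16; b(3) = 13; b(4) = 4; b(5) = 19; b(6) = 1.
The sequence repeats with period 6.
(353 - 0) mod 6 = 5, so b(353) = b(5) = 19.

19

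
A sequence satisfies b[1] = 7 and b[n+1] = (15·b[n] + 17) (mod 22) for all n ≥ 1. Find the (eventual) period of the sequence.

10

b[1] = 7,  b[2] = 12,  b[3] = 21,  b[4] = 2,  b[5] = 3,  b[6] = 18,  b[7] = 1,  b[8] = 10,  b[9] = 13,  b[10] = 14,  b[11] = 7.
The sequence repeats with period 10.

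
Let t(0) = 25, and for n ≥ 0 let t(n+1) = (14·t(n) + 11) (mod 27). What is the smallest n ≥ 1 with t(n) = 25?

6

We have t(0) = 25,  t(1) = 10,  t(2) = 16,  t(3) = 19,  t(4) = 7,  t(5) = 1,  t(6) = 25.
Since t(6) = t(0) = 25, the sequence is periodic with period 6.
The value 25 next appears (with n ≥ 1) at t(6).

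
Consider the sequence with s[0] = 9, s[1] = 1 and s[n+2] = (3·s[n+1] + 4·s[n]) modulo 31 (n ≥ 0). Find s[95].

s[0] = 9; s[1] = 1; s[2] = 8; s[3] = 28; s[4] = 23; s[5] = 26; s[6] = 15; s[7] = 25; s[8] = 11; s[9] = 9; s[10] = 9; s[11] = 1.
Since (s[10], s[11]) = (s[0], s[1]) = (9, 1) (two consecutive terms determine the rest), the sequence is periodic with period 10.
(95 - 0) mod 10 = 5, so s[95] = s[5] = 26.

26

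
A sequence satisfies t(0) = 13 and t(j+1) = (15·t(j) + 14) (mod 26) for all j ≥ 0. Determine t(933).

17

Computing terms: t(0) = 13, t(1) = 1, t(2) = 3, t(3) = 7, t(4) = 15, t(5) = 5, t(6) = 11, t(7) = 23, t(8) = 21, t(9) = 17, t(10) = 9, t(11) = 19, t(12) = 13.
Since t(12) = t(0) = 13, the sequence is periodic with period 12.
So t(933) = t(0 + ((933-0) mod 12)) = t(9) = 17.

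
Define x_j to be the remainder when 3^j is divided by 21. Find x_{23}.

We have x_0 = 1,  x_1 = 3,  x_2 = 9,  x_3 = 6,  x_4 = 18,  x_5 = 12,  x_6 = 15,  x_7 = 3.
Since x_7 = x_1 = 3, the sequence is eventually periodic: after a pre-period of length 1 it cycles with period 6.
For j ≥ 1, x_j depends only on (j - 1) mod 6. (23 - 1) mod 6 = 4, so x_{23} = x_5 = 12.

12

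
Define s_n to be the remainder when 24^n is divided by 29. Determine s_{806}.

24

Computing terms: s_1 = 24, s_2 = 25, s_3 = 20, s_4 = 16, s_5 = 7, s_6 = 23, s_7 = 1, s_8 = 24.
Since s_8 = s_1 = 24, the sequence is periodic with period 7.
So s_{806} = s_{1 + ((806-1) mod 7)} = s_1 = 24.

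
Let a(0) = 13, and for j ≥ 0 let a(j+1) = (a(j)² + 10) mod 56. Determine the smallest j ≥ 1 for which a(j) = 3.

Listing terms: a(0) = 13, a(1) = 11, a(2) = 19, a(3) = 35, a(4) = 3, a(5) = 19.
Since a(5) = a(2) = 19, the sequence is eventually periodic: after a pre-period of length 2 it cycles with period 3.
The value 3 first appears (with j ≥ 1) at a(4).

4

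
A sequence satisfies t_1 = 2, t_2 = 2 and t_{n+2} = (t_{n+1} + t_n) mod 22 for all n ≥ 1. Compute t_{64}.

Computing terms: t_1 = 2, t_2 = 2, t_3 = 4, t_4 = 6, t_5 = 10, t_6 = 16, t_7 = 4, t_8 = 20, t_9 = 2, t_{10} = 0, t_{11} = 2, t_{12} = 2.
Since (t_{11}, t_{12}) = (t_1, t_2) = (2, 2) (two consecutive terms determine the rest), the sequence is periodic with period 10.
(64 - 1) mod 10 = 3, so t_{64} = t_4 = 6.

6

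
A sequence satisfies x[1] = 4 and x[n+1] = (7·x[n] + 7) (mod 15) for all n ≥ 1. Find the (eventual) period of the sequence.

Listing terms: x[1] = 4; x[2] = 5; x[3] = 12; x[4] = 1; x[5] = 14; x[6] = 0; x[7] = 7; x[8] = 11; x[9] = 9; x[10] = 10; x[11] = 2; x[12] = 6; x[13] = 4.
The sequence repeats with period 12.

12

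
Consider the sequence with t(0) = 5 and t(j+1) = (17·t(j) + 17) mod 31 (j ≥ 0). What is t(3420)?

t(0) = 5,  t(1) = 9,  t(2) = 15,  t(3) = 24,  t(4) = 22,  t(5) = 19,  t(6) = 30,  t(7) = 0,  t(8) = 17,  t(9) = 27,  t(10) = 11,  t(11) = 18,  t(12) = 13,  t(13) = 21,  t(14) = 2,  t(15) = 20,  t(16) = 16,  t(17) = 10,  t(18) = 1,  t(19) = 3,  t(20) = 6,  t(21) = 26,  t(22) = 25,  t(23) = 8,  t(24) = 29,  t(25) = 14,  t(26) = 7,  t(27) = 12,  t(28) = 4,  t(29) = 23,  t(30) = 5.
The sequence repeats with period 30.
(3420 - 0) mod 30 = 0, so t(3420) = t(0) = 5.

5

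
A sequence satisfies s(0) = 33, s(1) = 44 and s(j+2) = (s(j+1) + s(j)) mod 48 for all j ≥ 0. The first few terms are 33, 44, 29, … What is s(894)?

s(0) = 33, s(1) = 44, s(2) = 29, s(3) = 25, s(4) = 6, s(5) = 31, s(6) = 37, s(7) = 20, s(8) = 9, s(9) = 29, s(10) = 38, s(11) = 19, s(12) = 9, s(13) = 28, s(14) = 37, s(15) = 17, s(16) = 6, s(17) = 23, s(18) = 29, s(19) = 4, s(20) = 33, s(21) = 37, s(22) = 22, s(23) = 11, s(24) = 33, s(25) = 44.
The sequence repeats with period 24.
(894 - 0) mod 24 = 6, so s(894) = s(6) = 37.

37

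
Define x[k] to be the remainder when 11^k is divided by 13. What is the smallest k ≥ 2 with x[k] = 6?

We have x[1] = 11,  x[2] = 4,  x[3] = 5,  x[4] = 3,  x[5] = 7,  x[6] = 12,  x[7] = 2,  x[8] = 9,  x[9] = 8,  x[10] = 10,  x[11] = 6,  x[12] = 1,  x[13] = 11.
Since x[13] = x[1] = 11, the sequence is periodic with period 12.
The value 6 first appears (with k ≥ 2) at x[11].

11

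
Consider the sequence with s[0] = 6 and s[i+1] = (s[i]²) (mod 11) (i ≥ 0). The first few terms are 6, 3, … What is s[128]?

Listing terms: s[0] = 6,  s[1] = 3,  s[2] = 9,  s[3] = 4,  s[4] = 5,  s[5] = 3.
Since s[5] = s[1] = 3, the sequence is eventually periodic: after a pre-period of length 1 it cycles with period 4.
For i ≥ 1, s[i] depends only on (i - 1) mod 4. (128 - 1) mod 4 = 3, so s[128] = s[4] = 5.

5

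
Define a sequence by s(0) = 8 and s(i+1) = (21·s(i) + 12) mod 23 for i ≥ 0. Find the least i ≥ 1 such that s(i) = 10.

s(0) = 8,  s(1) = 19,  s(2) = 20,  s(3) = 18,  s(4) = 22,  s(5) = 14,  s(6) = 7,  s(7) = 21,  s(8) = 16,  s(9) = 3,  s(10) = 6,  s(11) = 0,  s(12) = 12,  s(13) = 11,  s(14) = 13,  s(15) = 9,  s(16) = 17,  s(17) = 1,  s(18) = 10,  s(19) = 15,  s(20) = 5,  s(21) = 2,  s(22) = 8.
The sequence repeats with period 22.
The value 10 first appears (with i ≥ 1) at s(18).

18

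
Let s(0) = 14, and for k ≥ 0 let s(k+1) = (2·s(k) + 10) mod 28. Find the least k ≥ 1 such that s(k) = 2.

2

Listing terms: s(0) = 14; s(1) = 10; s(2) = 2; s(3) = 14.
The sequence repeats with period 3.
The value 2 first appears (with k ≥ 1) at s(2).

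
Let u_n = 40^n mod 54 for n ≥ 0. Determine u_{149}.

u_0 = 1; u_1 = 40; u_2 = 34; u_3 = 10; u_4 = 22; u_5 = 16; u_6 = 46; u_7 = 4; u_8 = 52; u_9 = 28; u_{10} = 40.
Since u_{10} = u_1 = 40, the sequence is eventually periodic: after a pre-period of length 1 it cycles with period 9.
For n ≥ 1, u_n depends only on (n - 1) mod 9. (149 - 1) mod 9 = 4, so u_{149} = u_5 = 16.

16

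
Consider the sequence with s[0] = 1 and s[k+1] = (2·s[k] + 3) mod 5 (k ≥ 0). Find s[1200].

Listing terms: s[0] = 1; s[1] = 0; s[2] = 3; s[3] = 4; s[4] = 1.
The sequence repeats with period 4.
(1200 - 0) mod 4 = 0, so s[1200] = s[0] = 1.

1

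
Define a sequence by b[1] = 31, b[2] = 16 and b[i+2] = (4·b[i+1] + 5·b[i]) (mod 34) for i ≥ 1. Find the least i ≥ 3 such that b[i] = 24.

We have b[1] = 31; b[2] = 16; b[3] = 15; b[4] = 4; b[5] = 23; b[6] = 10; b[7] = 19; b[8] = 24; b[9] = 21; b[10] = 0; b[11] = 3; b[12] = 12; b[13] = 29; b[14] = 6; b[15] = 33; b[16] = 26; b[17] = 31; b[18] = 16.
Since (b[17], b[18]) = (b[1], b[2]) = (31, 16) (two consecutive terms determine the rest), the sequence is periodic with period 16.
The value 24 first appears (with i ≥ 3) at b[8].

8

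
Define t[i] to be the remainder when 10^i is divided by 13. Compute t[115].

10

t[0] = 1; t[1] = 10; t[2] = 9; t[3] = 12; t[4] = 3; t[5] = 4; t[6] = 1.
The sequence repeats with period 6.
So t[115] = t[0 + ((115-0) mod 6)] = t[1] = 10.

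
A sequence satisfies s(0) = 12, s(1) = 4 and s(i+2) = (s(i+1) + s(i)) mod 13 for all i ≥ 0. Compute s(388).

Listing terms: s(0) = 12; s(1) = 4; s(2) = 3; s(3) = 7; s(4) = 10; s(5) = 4; s(6) = 1; s(7) = 5; s(8) = 6; s(9) = 11; s(10) = 4; s(11) = 2; s(12) = 6; s(13) = 8; s(14) = 1; s(15) = 9; s(16) = 10; s(17) = 6; s(18) = 3; s(19) = 9; s(20) = 12; s(21) = 8; s(22) = 7; s(23) = 2; s(24) = 9; s(25) = 11; s(26) = 7; s(27) = 5; s(28) = 12; s(29) = 4.
Since (s(28), s(29)) = (s(0), s(1)) = (12, 4) (two consecutive terms determine the rest), the sequence is periodic with period 28.
(388 - 0) mod 28 = 24, so s(388) = s(24) = 9.

9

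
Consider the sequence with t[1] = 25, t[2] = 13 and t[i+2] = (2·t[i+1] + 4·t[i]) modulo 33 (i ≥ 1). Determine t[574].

We have t[1] = 25,  t[2] = 13,  t[3] = 27,  t[4] = 7,  t[5] = 23,  t[6] = 8,  t[7] = 9,  t[8] = 17,  t[9] = 4,  t[10] = 10,  t[11] = 3,  t[12] = 13,  t[13] = 5,  t[14] = 29,  t[15] = 12,  t[16] = 8,  t[17] = 31,  t[18] = 28,  t[19] = 15,  t[20] = 10,  t[21] = 14,  t[22] = 2,  t[23] = 27,  t[24] = 29,  t[25] = 1,  t[26] = 19,  t[27] = 9,  t[28] = 28,  t[29] = 26,  t[30] = 32,  t[31] = 3,  t[32] = 2,  t[33] = 16,  t[34] = 7,  t[35] = 12,  t[36] = 19,  t[37] = 20,  t[38] = 17,  t[39] = 15,  t[40] = 32,  t[41] = 25,  t[42] = 13.
Since (t[41], t[42]) = (t[1], t[2]) = (25, 13) (two consecutive terms determine the rest), the sequence is periodic with period 40.
So t[574] = t[1 + ((574-1) mod 40)] = t[14] = 29.

29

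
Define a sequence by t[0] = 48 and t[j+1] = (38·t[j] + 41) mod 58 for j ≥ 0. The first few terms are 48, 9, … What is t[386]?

17

t[0] = 48, t[1] = 9, t[2] = 35, t[3] = 37, t[4] = 55, t[5] = 43, t[6] = 51, t[7] = 7, t[8] = 17, t[9] = 49, t[10] = 47, t[11] = 29, t[12] = 41, t[13] = 33, t[14] = 19, t[15] = 9.
Since t[15] = t[1] = 9, the sequence is eventually periodic: after a pre-period of length 1 it cycles with period 14.
For j ≥ 1, t[j] depends only on (j - 1) mod 14. (386 - 1) mod 14 = 7, so t[386] = t[8] = 17.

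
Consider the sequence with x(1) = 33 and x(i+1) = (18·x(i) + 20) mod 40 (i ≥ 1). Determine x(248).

36

We have x(1) = 33; x(2) = 14; x(3) = 32; x(4) = 36; x(5) = 28; x(6) = 4; x(7) = 12; x(8) = 36.
Since x(8) = x(4) = 36, the sequence is eventually periodic: after a pre-period of length 3 it cycles with period 4.
For i ≥ 4, x(i) depends only on (i - 4) mod 4. (248 - 4) mod 4 = 0, so x(248) = x(4) = 36.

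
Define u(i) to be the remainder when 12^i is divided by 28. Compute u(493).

We have u(1) = 12, u(2) = 4, u(3) = 20, u(4) = 16, u(5) = 24, u(6) = 8, u(7) = 12.
Since u(7) = u(1) = 12, the sequence is periodic with period 6.
So u(493) = u(1 + ((493-1) mod 6)) = u(1) = 12.

12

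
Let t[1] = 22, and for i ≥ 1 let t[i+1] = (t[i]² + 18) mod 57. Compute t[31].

Listing terms: t[1] = 22, t[2] = 46, t[3] = 25, t[4] = 16, t[5] = 46.
Since t[5] = t[2] = 46, the sequence is eventually periodic: after a pre-period of length 1 it cycles with period 3.
For i ≥ 2, t[i] depends only on (i - 2) mod 3. (31 - 2) mod 3 = 2, so t[31] = t[4] = 16.

16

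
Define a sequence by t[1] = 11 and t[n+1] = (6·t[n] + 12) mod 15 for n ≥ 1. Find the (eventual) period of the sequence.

Listing terms: t[1] = 11; t[2] = 3; t[3] = 0; t[4] = 12; t[5] = 9; t[6] = 6; t[7] = 3.
Since t[7] = t[2] = 3, the sequence is eventually periodic: after a pre-period of length 1 it cycles with period 5.

5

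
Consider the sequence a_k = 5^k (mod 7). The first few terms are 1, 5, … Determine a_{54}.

1

a_0 = 1,  a_1 = 5,  a_2 = 4,  a_3 = 6,  a_4 = 2,  a_5 = 3,  a_6 = 1.
Since a_6 = a_0 = 1, the sequence is periodic with period 6.
So a_{54} = a_{0 + ((54-0) mod 6)} = a_0 = 1.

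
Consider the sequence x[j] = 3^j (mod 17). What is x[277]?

We have x[0] = 1; x[1] = 3; x[2] = 9; x[3] = 10; x[4] = 13; x[5] = 5; x[6] = 15; x[7] = 11; x[8] = 16; x[9] = 14; x[10] = 8; x[11] = 7; x[12] = 4; x[13] = 12; x[14] = 2; x[15] = 6; x[16] = 1.
The sequence repeats with period 16.
So x[277] = x[0 + ((277-0) mod 16)] = x[5] = 5.

5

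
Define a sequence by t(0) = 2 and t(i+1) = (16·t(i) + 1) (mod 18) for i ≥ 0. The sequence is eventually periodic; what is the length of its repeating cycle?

9

Listing terms: t(0) = 2; t(1) = 15; t(2) = 7; t(3) = 5; t(4) = 9; t(5) = 1; t(6) = 17; t(7) = 3; t(8) = 13; t(9) = 11; t(10) = 15.
Since t(10) = t(1) = 15, the sequence is eventually periodic: after a pre-period of length 1 it cycles with period 9.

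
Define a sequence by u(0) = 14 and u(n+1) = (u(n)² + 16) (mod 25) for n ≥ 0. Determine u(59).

Computing terms: u(0) = 14,  u(1) = 12,  u(2) = 10,  u(3) = 16,  u(4) = 22,  u(5) = 0,  u(6) = 16.
Since u(6) = u(3) = 16, the sequence is eventually periodic: after a pre-period of length 3 it cycles with period 3.
For n ≥ 3, u(n) depends only on (n - 3) mod 3. (59 - 3) mod 3 = 2, so u(59) = u(5) = 0.

0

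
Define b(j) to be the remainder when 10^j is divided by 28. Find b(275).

Computing terms: b(0) = 1, b(1) = 10, b(2) = 16, b(3) = 20, b(4) = 4, b(5) = 12, b(6) = 8, b(7) = 24, b(8) = 16.
Since b(8) = b(2) = 16, the sequence is eventually periodic: after a pre-period of length 2 it cycles with period 6.
For j ≥ 2, b(j) depends only on (j - 2) mod 6. (275 - 2) mod 6 = 3, so b(275) = b(5) = 12.

12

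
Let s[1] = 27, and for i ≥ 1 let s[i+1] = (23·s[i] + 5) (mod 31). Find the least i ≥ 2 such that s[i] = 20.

8

s[1] = 27,  s[2] = 6,  s[3] = 19,  s[4] = 8,  s[5] = 3,  s[6] = 12,  s[7] = 2,  s[8] = 20,  s[9] = 0,  s[10] = 5,  s[11] = 27.
The sequence repeats with period 10.
The value 20 first appears (with i ≥ 2) at s[8].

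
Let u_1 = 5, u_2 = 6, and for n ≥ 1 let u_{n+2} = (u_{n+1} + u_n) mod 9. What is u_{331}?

u_1 = 5; u_2 = 6; u_3 = 2; u_4 = 8; u_5 = 1; u_6 = 0; u_7 = 1; u_8 = 1; u_9 = 2; u_{10} = 3; u_{11} = 5; u_{12} = 8; u_{13} = 4; u_{14} = 3; u_{15} = 7; u_{16} = 1; u_{17} = 8; u_{18} = 0; u_{19} = 8; u_{20} = 8; u_{21} = 7; u_{22} = 6; u_{23} = 4; u_{24} = 1; u_{25} = 5; u_{26} = 6.
Since (u_{25}, u_{26}) = (u_1, u_2) = (5, 6) (two consecutive terms determine the rest), the sequence is periodic with period 24.
So u_{331} = u_{1 + ((331-1) mod 24)} = u_{19} = 8.

8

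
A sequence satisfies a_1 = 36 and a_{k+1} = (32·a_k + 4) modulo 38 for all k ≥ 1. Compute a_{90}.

Listing terms: a_1 = 36,  a_2 = 16,  a_3 = 22,  a_4 = 24,  a_5 = 12,  a_6 = 8,  a_7 = 32,  a_8 = 2,  a_9 = 30,  a_{10} = 14,  a_{11} = 34,  a_{12} = 28,  a_{13} = 26,  a_{14} = 0,  a_{15} = 4,  a_{16} = 18,  a_{17} = 10,  a_{18} = 20,  a_{19} = 36.
Since a_{19} = a_1 = 36, the sequence is periodic with period 18.
(90 - 1) mod 18 = 17, so a_{90} = a_{18} = 20.

20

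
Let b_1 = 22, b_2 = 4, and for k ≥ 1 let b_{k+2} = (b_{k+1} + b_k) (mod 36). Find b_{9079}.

34

b_1 = 22, b_2 = 4, b_3 = 26, b_4 = 30, b_5 = 20, b_6 = 14, b_7 = 34, b_8 = 12, b_9 = 10, b_{10} = 22, b_{11} = 32, b_{12} = 18, b_{13} = 14, b_{14} = 32, b_{15} = 10, b_{16} = 6, b_{17} = 16, b_{18} = 22, b_{19} = 2, b_{20} = 24, b_{21} = 26, b_{22} = 14, b_{23} = 4, b_{24} = 18, b_{25} = 22, b_{26} = 4.
The sequence repeats with period 24.
So b_{9079} = b_{1 + ((9079-1) mod 24)} = b_7 = 34.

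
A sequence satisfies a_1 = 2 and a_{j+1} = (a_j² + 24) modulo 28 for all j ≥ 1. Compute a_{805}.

12

We have a_1 = 2,  a_2 = 0,  a_3 = 24,  a_4 = 12,  a_5 = 0.
Since a_5 = a_2 = 0, the sequence is eventually periodic: after a pre-period of length 1 it cycles with period 3.
For j ≥ 2, a_j depends only on (j - 2) mod 3. (805 - 2) mod 3 = 2, so a_{805} = a_4 = 12.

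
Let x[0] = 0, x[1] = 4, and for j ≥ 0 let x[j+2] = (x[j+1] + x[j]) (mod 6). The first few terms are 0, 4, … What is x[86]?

Computing terms: x[0] = 0, x[1] = 4, x[2] = 4, x[3] = 2, x[4] = 0, x[5] = 2, x[6] = 2, x[7] = 4, x[8] = 0, x[9] = 4.
The sequence repeats with period 8.
So x[86] = x[0 + ((86-0) mod 8)] = x[6] = 2.

2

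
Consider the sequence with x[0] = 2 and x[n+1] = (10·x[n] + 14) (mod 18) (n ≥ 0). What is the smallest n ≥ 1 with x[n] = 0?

5

x[0] = 2; x[1] = 16; x[2] = 12; x[3] = 8; x[4] = 4; x[5] = 0; x[6] = 14; x[7] = 10; x[8] = 6; x[9] = 2.
The sequence repeats with period 9.
The value 0 first appears (with n ≥ 1) at x[5].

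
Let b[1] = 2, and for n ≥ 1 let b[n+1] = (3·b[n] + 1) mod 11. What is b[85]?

4

We have b[1] = 2; b[2] = 7; b[3] = 0; b[4] = 1; b[5] = 4; b[6] = 2.
The sequence repeats with period 5.
(85 - 1) mod 5 = 4, so b[85] = b[5] = 4.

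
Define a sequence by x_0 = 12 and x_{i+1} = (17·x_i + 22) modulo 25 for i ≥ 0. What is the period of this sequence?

We have x_0 = 12,  x_1 = 1,  x_2 = 14,  x_3 = 10,  x_4 = 17,  x_5 = 11,  x_6 = 9,  x_7 = 0,  x_8 = 22,  x_9 = 21,  x_{10} = 4,  x_{11} = 15,  x_{12} = 2,  x_{13} = 6,  x_{14} = 24,  x_{15} = 5,  x_{16} = 7,  x_{17} = 16,  x_{18} = 19,  x_{19} = 20,  x_{20} = 12.
The sequence repeats with period 20.

20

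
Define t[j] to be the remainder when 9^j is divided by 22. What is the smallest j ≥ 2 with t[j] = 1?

We have t[1] = 9, t[2] = 15, t[3] = 3, t[4] = 5, t[5] = 1, t[6] = 9.
Since t[6] = t[1] = 9, the sequence is periodic with period 5.
The value 1 first appears (with j ≥ 2) at t[5].

5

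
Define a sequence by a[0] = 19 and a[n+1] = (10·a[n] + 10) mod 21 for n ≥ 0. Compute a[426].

19

Listing terms: a[0] = 19; a[1] = 11; a[2] = 15; a[3] = 13; a[4] = 14; a[5] = 3; a[6] = 19.
The sequence repeats with period 6.
(426 - 0) mod 6 = 0, so a[426] = a[0] = 19.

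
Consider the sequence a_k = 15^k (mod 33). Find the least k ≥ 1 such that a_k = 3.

We have a_0 = 1,  a_1 = 15,  a_2 = 27,  a_3 = 9,  a_4 = 3,  a_5 = 12,  a_6 = 15.
Since a_6 = a_1 = 15, the sequence is eventually periodic: after a pre-period of length 1 it cycles with period 5.
The value 3 first appears (with k ≥ 1) at a_4.

4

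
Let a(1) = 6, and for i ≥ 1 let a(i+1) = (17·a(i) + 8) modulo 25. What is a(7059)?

We have a(1) = 6; a(2) = 10; a(3) = 3; a(4) = 9; a(5) = 11; a(6) = 20; a(7) = 23; a(8) = 24; a(9) = 16; a(10) = 5; a(11) = 18; a(12) = 14; a(13) = 21; a(14) = 15; a(15) = 13; a(16) = 4; a(17) = 1; a(18) = 0; a(19) = 8; a(20) = 19; a(21) = 6.
The sequence repeats with period 20.
(7059 - 1) mod 20 = 18, so a(7059) = a(19) = 8.

8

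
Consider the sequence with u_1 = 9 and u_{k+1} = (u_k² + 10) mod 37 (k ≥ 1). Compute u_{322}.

We have u_1 = 9, u_2 = 17, u_3 = 3, u_4 = 19, u_5 = 1, u_6 = 11, u_7 = 20, u_8 = 3.
Since u_8 = u_3 = 3, the sequence is eventually periodic: after a pre-period of length 2 it cycles with period 5.
For k ≥ 3, u_k depends only on (k - 3) mod 5. (322 - 3) mod 5 = 4, so u_{322} = u_7 = 20.

20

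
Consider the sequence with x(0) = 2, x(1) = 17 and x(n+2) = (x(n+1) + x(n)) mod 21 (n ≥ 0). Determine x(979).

15

We have x(0) = 2; x(1) = 17; x(2) = 19; x(3) = 15; x(4) = 13; x(5) = 7; x(6) = 20; x(7) = 6; x(8) = 5; x(9) = 11; x(10) = 16; x(11) = 6; x(12) = 1; x(13) = 7; x(14) = 8; x(15) = 15; x(16) = 2; x(17) = 17.
The sequence repeats with period 16.
So x(979) = x(0 + ((979-0) mod 16)) = x(3) = 15.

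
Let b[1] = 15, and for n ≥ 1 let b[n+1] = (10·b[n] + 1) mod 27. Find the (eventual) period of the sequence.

27

Listing terms: b[1] = 15, b[2] = 16, b[3] = 26, b[4] = 18, b[5] = 19, b[6] = 2, b[7] = 21, b[8] = 22, b[9] = 5, b[10] = 24, b[11] = 25, b[12] = 8, b[13] = 0, b[14] = 1, b[15] = 11, b[16] = 3, b[17] = 4, b[18] = 14, b[19] = 6, b[20] = 7, b[21] = 17, b[22] = 9, b[23] = 10, b[24] = 20, b[25] = 12, b[26] = 13, b[27] = 23, b[28] = 15.
The sequence repeats with period 27.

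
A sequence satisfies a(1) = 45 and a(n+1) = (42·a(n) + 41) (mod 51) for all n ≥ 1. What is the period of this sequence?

8

a(1) = 45,  a(2) = 44,  a(3) = 2,  a(4) = 23,  a(5) = 38,  a(6) = 5,  a(7) = 47,  a(8) = 26,  a(9) = 11,  a(10) = 44.
Since a(10) = a(2) = 44, the sequence is eventually periodic: after a pre-period of length 1 it cycles with period 8.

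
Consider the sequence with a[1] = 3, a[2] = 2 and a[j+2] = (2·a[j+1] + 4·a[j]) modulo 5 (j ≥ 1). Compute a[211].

Listing terms: a[1] = 3; a[2] = 2; a[3] = 1; a[4] = 0; a[5] = 4; a[6] = 3; a[7] = 2.
The sequence repeats with period 5.
(211 - 1) mod 5 = 0, so a[211] = a[1] = 3.

3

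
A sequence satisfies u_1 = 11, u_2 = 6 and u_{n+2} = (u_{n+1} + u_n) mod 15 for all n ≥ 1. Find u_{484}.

8

Computing terms: u_1 = 11; u_2 = 6; u_3 = 2; u_4 = 8; u_5 = 10; u_6 = 3; u_7 = 13; u_8 = 1; u_9 = 14; u_{10} = 0; u_{11} = 14; u_{12} = 14; u_{13} = 13; u_{14} = 12; u_{15} = 10; u_{16} = 7; u_{17} = 2; u_{18} = 9; u_{19} = 11; u_{20} = 5; u_{21} = 1; u_{22} = 6; u_{23} = 7; u_{24} = 13; u_{25} = 5; u_{26} = 3; u_{27} = 8; u_{28} = 11; u_{29} = 4; u_{30} = 0; u_{31} = 4; u_{32} = 4; u_{33} = 8; u_{34} = 12; u_{35} = 5; u_{36} = 2; u_{37} = 7; u_{38} = 9; u_{39} = 1; u_{40} = 10; u_{41} = 11; u_{42} = 6.
Since (u_{41}, u_{42}) = (u_1, u_2) = (11, 6) (two consecutive terms determine the rest), the sequence is periodic with period 40.
(484 - 1) mod 40 = 3, so u_{484} = u_4 = 8.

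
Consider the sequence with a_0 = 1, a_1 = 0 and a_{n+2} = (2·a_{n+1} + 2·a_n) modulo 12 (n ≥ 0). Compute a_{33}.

We have a_0 = 1,  a_1 = 0,  a_2 = 2,  a_3 = 4,  a_4 = 0,  a_5 = 8,  a_6 = 4,  a_7 = 0.
Since (a_6, a_7) = (a_3, a_4) = (4, 0) (two consecutive terms determine the rest), the sequence is eventually periodic: after a pre-period of length 3 it cycles with period 3.
For n ≥ 3, a_n depends only on (n - 3) mod 3. (33 - 3) mod 3 = 0, so a_{33} = a_3 = 4.

4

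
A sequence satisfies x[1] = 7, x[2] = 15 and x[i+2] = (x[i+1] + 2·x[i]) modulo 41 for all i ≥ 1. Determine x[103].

29

Computing terms: x[1] = 7,  x[2] = 15,  x[3] = 29,  x[4] = 18,  x[5] = 35,  x[6] = 30,  x[7] = 18,  x[8] = 37,  x[9] = 32,  x[10] = 24,  x[11] = 6,  x[12] = 13,  x[13] = 25,  x[14] = 10,  x[15] = 19,  x[16] = 39,  x[17] = 36,  x[18] = 32,  x[19] = 22,  x[20] = 4,  x[21] = 7,  x[22] = 15.
The sequence repeats with period 20.
So x[103] = x[1 + ((103-1) mod 20)] = x[3] = 29.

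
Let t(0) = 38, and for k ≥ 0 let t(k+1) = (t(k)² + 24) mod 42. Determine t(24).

Listing terms: t(0) = 38,  t(1) = 40,  t(2) = 28,  t(3) = 10,  t(4) = 40.
Since t(4) = t(1) = 40, the sequence is eventually periodic: after a pre-period of length 1 it cycles with period 3.
For k ≥ 1, t(k) depends only on (k - 1) mod 3. (24 - 1) mod 3 = 2, so t(24) = t(3) = 10.

10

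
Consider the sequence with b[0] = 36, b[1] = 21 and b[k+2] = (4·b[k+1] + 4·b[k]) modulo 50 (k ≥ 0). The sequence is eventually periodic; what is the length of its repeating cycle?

b[0] = 36, b[1] = 21, b[2] = 28, b[3] = 46, b[4] = 46, b[5] = 18, b[6] = 6, b[7] = 46, b[8] = 8, b[9] = 16, b[10] = 46, b[11] = 48, b[12] = 26, b[13] = 46, b[14] = 38, b[15] = 36, b[16] = 46, b[17] = 28, b[18] = 46.
Since (b[17], b[18]) = (b[2], b[3]) = (28, 46) (two consecutive terms determine the rest), the sequence is eventually periodic: after a pre-period of length 2 it cycles with period 15.

15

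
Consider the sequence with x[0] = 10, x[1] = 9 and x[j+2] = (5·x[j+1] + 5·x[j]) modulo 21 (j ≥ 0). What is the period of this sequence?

Computing terms: x[0] = 10; x[1] = 9; x[2] = 11; x[3] = 16; x[4] = 9; x[5] = 20; x[6] = 19; x[7] = 6; x[8] = 20; x[9] = 4; x[10] = 15; x[11] = 11; x[12] = 4; x[13] = 12; x[14] = 17; x[15] = 19; x[16] = 12; x[17] = 8; x[18] = 16; x[19] = 15; x[20] = 8; x[21] = 10; x[22] = 6; x[23] = 17; x[24] = 10; x[25] = 9.
The sequence repeats with period 24.

24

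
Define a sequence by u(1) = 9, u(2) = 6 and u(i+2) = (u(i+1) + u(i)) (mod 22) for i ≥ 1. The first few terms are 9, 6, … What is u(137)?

16

Listing terms: u(1) = 9, u(2) = 6, u(3) = 15, u(4) = 21, u(5) = 14, u(6) = 13, u(7) = 5, u(8) = 18, u(9) = 1, u(10) = 19, u(11) = 20, u(12) = 17, u(13) = 15, u(14) = 10, u(15) = 3, u(16) = 13, u(17) = 16, u(18) = 7, u(19) = 1, u(20) = 8, u(21) = 9, u(22) = 17, u(23) = 4, u(24) = 21, u(25) = 3, u(26) = 2, u(27) = 5, u(28) = 7, u(29) = 12, u(30) = 19, u(31) = 9, u(32) = 6.
The sequence repeats with period 30.
So u(137) = u(1 + ((137-1) mod 30)) = u(17) = 16.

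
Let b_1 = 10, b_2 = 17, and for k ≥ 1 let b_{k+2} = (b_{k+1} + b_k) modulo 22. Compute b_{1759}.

14

We have b_1 = 10,  b_2 = 17,  b_3 = 5,  b_4 = 0,  b_5 = 5,  b_6 = 5,  b_7 = 10,  b_8 = 15,  b_9 = 3,  b_{10} = 18,  b_{11} = 21,  b_{12} = 17,  b_{13} = 16,  b_{14} = 11,  b_{15} = 5,  b_{16} = 16,  b_{17} = 21,  b_{18} = 15,  b_{19} = 14,  b_{20} = 7,  b_{21} = 21,  b_{22} = 6,  b_{23} = 5,  b_{24} = 11,  b_{25} = 16,  b_{26} = 5,  b_{27} = 21,  b_{28} = 4,  b_{29} = 3,  b_{30} = 7,  b_{31} = 10,  b_{32} = 17.
Since (b_{31}, b_{32}) = (b_1, b_2) = (10, 17) (two consecutive terms determine the rest), the sequence is periodic with period 30.
So b_{1759} = b_{1 + ((1759-1) mod 30)} = b_{19} = 14.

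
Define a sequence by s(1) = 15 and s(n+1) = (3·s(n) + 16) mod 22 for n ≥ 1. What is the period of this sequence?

5

Computing terms: s(1) = 15; s(2) = 17; s(3) = 1; s(4) = 19; s(5) = 7; s(6) = 15.
Since s(6) = s(1) = 15, the sequence is periodic with period 5.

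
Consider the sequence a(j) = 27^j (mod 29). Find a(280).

Listing terms: a(1) = 27, a(2) = 4, a(3) = 21, a(4) = 16, a(5) = 26, a(6) = 6, a(7) = 17, a(8) = 24, a(9) = 10, a(10) = 9, a(11) = 11, a(12) = 7, a(13) = 15, a(14) = 28, a(15) = 2, a(16) = 25, a(17) = 8, a(18) = 13, a(19) = 3, a(20) = 23, a(21) = 12, a(22) = 5, a(23) = 19, a(24) = 20, a(25) = 18, a(26) = 22, a(27) = 14, a(28) = 1, a(29) = 27.
Since a(29) = a(1) = 27, the sequence is periodic with period 28.
So a(280) = a(1 + ((280-1) mod 28)) = a(28) = 1.

1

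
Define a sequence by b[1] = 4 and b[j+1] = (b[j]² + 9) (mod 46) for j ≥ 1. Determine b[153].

We have b[1] = 4; b[2] = 25; b[3] = 36; b[4] = 17; b[5] = 22; b[6] = 33; b[7] = 40; b[8] = 45; b[9] = 10; b[10] = 17.
Since b[10] = b[4] = 17, the sequence is eventually periodic: after a pre-period of length 3 it cycles with period 6.
For j ≥ 4, b[j] depends only on (j - 4) mod 6. (153 - 4) mod 6 = 5, so b[153] = b[9] = 10.

10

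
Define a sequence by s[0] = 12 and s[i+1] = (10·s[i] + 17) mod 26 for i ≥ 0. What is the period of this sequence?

6

Listing terms: s[0] = 12, s[1] = 7, s[2] = 9, s[3] = 3, s[4] = 21, s[5] = 19, s[6] = 25, s[7] = 7.
Since s[7] = s[1] = 7, the sequence is eventually periodic: after a pre-period of length 1 it cycles with period 6.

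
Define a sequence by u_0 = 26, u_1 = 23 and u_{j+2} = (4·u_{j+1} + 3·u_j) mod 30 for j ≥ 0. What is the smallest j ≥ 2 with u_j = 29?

u_0 = 26,  u_1 = 23,  u_2 = 20,  u_3 = 29,  u_4 = 26,  u_5 = 11,  u_6 = 2,  u_7 = 11,  u_8 = 20,  u_9 = 23,  u_{10} = 2,  u_{11} = 17,  u_{12} = 14,  u_{13} = 17,  u_{14} = 20,  u_{15} = 11,  u_{16} = 14,  u_{17} = 29,  u_{18} = 8,  u_{19} = 29,  u_{20} = 20,  u_{21} = 17,  u_{22} = 8,  u_{23} = 23,  u_{24} = 26,  u_{25} = 23.
The sequence repeats with period 24.
The value 29 first appears (with j ≥ 2) at u_3.

3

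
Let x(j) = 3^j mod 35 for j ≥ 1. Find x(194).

9

Listing terms: x(1) = 3; x(2) = 9; x(3) = 27; x(4) = 11; x(5) = 33; x(6) = 29; x(7) = 17; x(8) = 16; x(9) = 13; x(10) = 4; x(11) = 12; x(12) = 1; x(13) = 3.
The sequence repeats with period 12.
(194 - 1) mod 12 = 1, so x(194) = x(2) = 9.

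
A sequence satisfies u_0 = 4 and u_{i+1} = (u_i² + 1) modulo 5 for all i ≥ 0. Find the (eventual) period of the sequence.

Listing terms: u_0 = 4,  u_1 = 2,  u_2 = 0,  u_3 = 1,  u_4 = 2.
Since u_4 = u_1 = 2, the sequence is eventually periodic: after a pre-period of length 1 it cycles with period 3.

3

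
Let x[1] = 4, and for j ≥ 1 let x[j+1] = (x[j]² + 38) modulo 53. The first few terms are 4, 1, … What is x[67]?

Computing terms: x[1] = 4, x[2] = 1, x[3] = 39, x[4] = 22, x[5] = 45, x[6] = 49, x[7] = 1.
Since x[7] = x[2] = 1, the sequence is eventually periodic: after a pre-period of length 1 it cycles with period 5.
For j ≥ 2, x[j] depends only on (j - 2) mod 5. (67 - 2) mod 5 = 0, so x[67] = x[2] = 1.

1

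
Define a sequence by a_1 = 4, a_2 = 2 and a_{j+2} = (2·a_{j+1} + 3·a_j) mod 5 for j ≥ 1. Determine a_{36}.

Computing terms: a_1 = 4,  a_2 = 2,  a_3 = 1,  a_4 = 3,  a_5 = 4,  a_6 = 2.
Since (a_5, a_6) = (a_1, a_2) = (4, 2) (two consecutive terms determine the rest), the sequence is periodic with period 4.
(36 - 1) mod 4 = 3, so a_{36} = a_4 = 3.

3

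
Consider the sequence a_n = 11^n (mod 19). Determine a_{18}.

Computing terms: a_1 = 11; a_2 = 7; a_3 = 1; a_4 = 11.
The sequence repeats with period 3.
(18 - 1) mod 3 = 2, so a_{18} = a_3 = 1.

1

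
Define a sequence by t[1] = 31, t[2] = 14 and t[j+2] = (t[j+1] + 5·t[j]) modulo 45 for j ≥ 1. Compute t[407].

4

t[1] = 31, t[2] = 14, t[3] = 34, t[4] = 14, t[5] = 4, t[6] = 29, t[7] = 4, t[8] = 14, t[9] = 34.
Since (t[8], t[9]) = (t[2], t[3]) = (14, 34) (two consecutive terms determine the rest), the sequence is eventually periodic: after a pre-period of length 1 it cycles with period 6.
For j ≥ 2, t[j] depends only on (j - 2) mod 6. (407 - 2) mod 6 = 3, so t[407] = t[5] = 4.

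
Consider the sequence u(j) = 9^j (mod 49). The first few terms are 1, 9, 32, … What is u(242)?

u(0) = 1, u(1) = 9, u(2) = 32, u(3) = 43, u(4) = 44, u(5) = 4, u(6) = 36, u(7) = 30, u(8) = 25, u(9) = 29, u(10) = 16, u(11) = 46, u(12) = 22, u(13) = 2, u(14) = 18, u(15) = 15, u(16) = 37, u(17) = 39, u(18) = 8, u(19) = 23, u(20) = 11, u(21) = 1.
Since u(21) = u(0) = 1, the sequence is periodic with period 21.
So u(242) = u(0 + ((242-0) mod 21)) = u(11) = 46.

46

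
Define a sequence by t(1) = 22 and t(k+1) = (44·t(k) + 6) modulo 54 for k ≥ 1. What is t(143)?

4

t(1) = 22,  t(2) = 2,  t(3) = 40,  t(4) = 38,  t(5) = 4,  t(6) = 20,  t(7) = 22.
The sequence repeats with period 6.
(143 - 1) mod 6 = 4, so t(143) = t(5) = 4.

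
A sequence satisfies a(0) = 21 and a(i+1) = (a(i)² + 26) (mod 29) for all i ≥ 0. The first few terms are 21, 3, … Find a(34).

13

Computing terms: a(0) = 21; a(1) = 3; a(2) = 6; a(3) = 4; a(4) = 13; a(5) = 21.
Since a(5) = a(0) = 21, the sequence is periodic with period 5.
(34 - 0) mod 5 = 4, so a(34) = a(4) = 13.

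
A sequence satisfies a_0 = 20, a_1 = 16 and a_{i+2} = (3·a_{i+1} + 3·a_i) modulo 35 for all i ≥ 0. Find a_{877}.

16

a_0 = 20, a_1 = 16, a_2 = 3, a_3 = 22, a_4 = 5, a_5 = 11, a_6 = 13, a_7 = 2, a_8 = 10, a_9 = 1, a_{10} = 33, a_{11} = 32, a_{12} = 20, a_{13} = 16.
Since (a_{12}, a_{13}) = (a_0, a_1) = (20, 16) (two consecutive terms determine the rest), the sequence is periodic with period 12.
So a_{877} = a_{0 + ((877-0) mod 12)} = a_1 = 16.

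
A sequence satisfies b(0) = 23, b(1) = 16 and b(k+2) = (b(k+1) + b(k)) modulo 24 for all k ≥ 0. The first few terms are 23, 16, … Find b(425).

13

b(0) = 23, b(1) = 16, b(2) = 15, b(3) = 7, b(4) = 22, b(5) = 5, b(6) = 3, b(7) = 8, b(8) = 11, b(9) = 19, b(10) = 6, b(11) = 1, b(12) = 7, b(13) = 8, b(14) = 15, b(15) = 23, b(16) = 14, b(17) = 13, b(18) = 3, b(19) = 16, b(20) = 19, b(21) = 11, b(22) = 6, b(23) = 17, b(24) = 23, b(25) = 16.
Since (b(24), b(25)) = (b(0), b(1)) = (23, 16) (two consecutive terms determine the rest), the sequence is periodic with period 24.
So b(425) = b(0 + ((425-0) mod 24)) = b(17) = 13.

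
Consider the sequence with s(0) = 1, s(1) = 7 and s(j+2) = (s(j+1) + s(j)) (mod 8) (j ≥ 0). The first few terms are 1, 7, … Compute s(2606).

Computing terms: s(0) = 1,  s(1) = 7,  s(2) = 0,  s(3) = 7,  s(4) = 7,  s(5) = 6,  s(6) = 5,  s(7) = 3,  s(8) = 0,  s(9) = 3,  s(10) = 3,  s(11) = 6,  s(12) = 1,  s(13) = 7.
Since (s(12), s(13)) = (s(0), s(1)) = (1, 7) (two consecutive terms determine the rest), the sequence is periodic with period 12.
(2606 - 0) mod 12 = 2, so s(2606) = s(2) = 0.

0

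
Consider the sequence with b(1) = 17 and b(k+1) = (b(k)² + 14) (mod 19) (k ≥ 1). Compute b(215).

Computing terms: b(1) = 17,  b(2) = 18,  b(3) = 15,  b(4) = 11,  b(5) = 2,  b(6) = 18.
Since b(6) = b(2) = 18, the sequence is eventually periodic: after a pre-period of length 1 it cycles with period 4.
For k ≥ 2, b(k) depends only on (k - 2) mod 4. (215 - 2) mod 4 = 1, so b(215) = b(3) = 15.

15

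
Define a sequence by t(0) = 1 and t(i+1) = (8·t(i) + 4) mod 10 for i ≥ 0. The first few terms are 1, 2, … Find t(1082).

0

We have t(0) = 1, t(1) = 2, t(2) = 0, t(3) = 4, t(4) = 6, t(5) = 2.
Since t(5) = t(1) = 2, the sequence is eventually periodic: after a pre-period of length 1 it cycles with period 4.
For i ≥ 1, t(i) depends only on (i - 1) mod 4. (1082 - 1) mod 4 = 1, so t(1082) = t(2) = 0.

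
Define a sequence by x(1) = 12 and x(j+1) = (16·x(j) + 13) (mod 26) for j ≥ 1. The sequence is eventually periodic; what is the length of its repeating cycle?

3

We have x(1) = 12; x(2) = 23; x(3) = 17; x(4) = 25; x(5) = 23.
Since x(5) = x(2) = 23, the sequence is eventually periodic: after a pre-period of length 1 it cycles with period 3.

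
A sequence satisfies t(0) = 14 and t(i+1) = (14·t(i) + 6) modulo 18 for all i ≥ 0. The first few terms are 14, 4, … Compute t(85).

t(0) = 14, t(1) = 4, t(2) = 8, t(3) = 10, t(4) = 2, t(5) = 16, t(6) = 14.
The sequence repeats with period 6.
(85 - 0) mod 6 = 1, so t(85) = t(1) = 4.

4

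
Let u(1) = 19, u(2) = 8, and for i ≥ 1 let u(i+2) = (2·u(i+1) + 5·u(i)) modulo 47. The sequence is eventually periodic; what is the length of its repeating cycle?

46

u(1) = 19, u(2) = 8, u(3) = 17, u(4) = 27, u(5) = 45, u(6) = 37, u(7) = 17, u(8) = 31, u(9) = 6, u(10) = 26, u(11) = 35, u(12) = 12, u(13) = 11, u(14) = 35, u(15) = 31, u(16) = 2, u(17) = 18, u(18) = 46, u(19) = 41, u(20) = 30, u(21) = 30, u(22) = 22, u(23) = 6, u(24) = 28, u(25) = 39, u(26) = 30, u(27) = 20, u(28) = 2, u(29) = 10, u(30) = 30, u(31) = 16, u(32) = 41, u(33) = 21, u(34) = 12, u(35) = 35, u(36) = 36, u(37) = 12, u(38) = 16, u(39) = 45, u(40) = 29, u(41) = 1, u(42) = 6, u(43) = 17, u(44) = 17, u(45) = 25, u(46) = 41, u(47) = 19, u(48) = 8.
The sequence repeats with period 46.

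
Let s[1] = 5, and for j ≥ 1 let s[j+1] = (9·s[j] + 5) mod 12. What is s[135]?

11

We have s[1] = 5,  s[2] = 2,  s[3] = 11,  s[4] = 8,  s[5] = 5.
Since s[5] = s[1] = 5, the sequence is periodic with period 4.
So s[135] = s[1 + ((135-1) mod 4)] = s[3] = 11.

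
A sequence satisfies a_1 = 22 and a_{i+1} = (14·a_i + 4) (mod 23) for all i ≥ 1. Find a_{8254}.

9

We have a_1 = 22, a_2 = 13, a_3 = 2, a_4 = 9, a_5 = 15, a_6 = 7, a_7 = 10, a_8 = 6, a_9 = 19, a_{10} = 17, a_{11} = 12, a_{12} = 11, a_{13} = 20, a_{14} = 8, a_{15} = 1, a_{16} = 18, a_{17} = 3, a_{18} = 0, a_{19} = 4, a_{20} = 14, a_{21} = 16, a_{22} = 21, a_{23} = 22.
The sequence repeats with period 22.
So a_{8254} = a_{1 + ((8254-1) mod 22)} = a_4 = 9.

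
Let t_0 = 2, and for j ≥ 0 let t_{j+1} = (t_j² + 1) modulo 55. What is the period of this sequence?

6

Computing terms: t_0 = 2; t_1 = 5; t_2 = 26; t_3 = 17; t_4 = 15; t_5 = 6; t_6 = 37; t_7 = 50; t_8 = 26.
Since t_8 = t_2 = 26, the sequence is eventually periodic: after a pre-period of length 2 it cycles with period 6.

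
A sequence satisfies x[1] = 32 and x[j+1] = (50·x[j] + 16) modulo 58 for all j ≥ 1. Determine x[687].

36

We have x[1] = 32; x[2] = 50; x[3] = 22; x[4] = 14; x[5] = 20; x[6] = 30; x[7] = 8; x[8] = 10; x[9] = 52; x[10] = 6; x[11] = 26; x[12] = 40; x[13] = 44; x[14] = 12; x[15] = 36; x[16] = 18; x[17] = 46; x[18] = 54; x[19] = 48; x[20] = 38; x[21] = 2; x[22] = 0; x[23] = 16; x[24] = 4; x[25] = 42; x[26] = 28; x[27] = 24; x[28] = 56; x[29] = 32.
Since x[29] = x[1] = 32, the sequence is periodic with period 28.
So x[687] = x[1 + ((687-1) mod 28)] = x[15] = 36.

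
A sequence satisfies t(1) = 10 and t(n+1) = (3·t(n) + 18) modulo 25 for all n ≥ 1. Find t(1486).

8

Listing terms: t(1) = 10; t(2) = 23; t(3) = 12; t(4) = 4; t(5) = 5; t(6) = 8; t(7) = 17; t(8) = 19; t(9) = 0; t(10) = 18; t(11) = 22; t(12) = 9; t(13) = 20; t(14) = 3; t(15) = 2; t(16) = 24; t(17) = 15; t(18) = 13; t(19) = 7; t(20) = 14; t(21) = 10.
The sequence repeats with period 20.
So t(1486) = t(1 + ((1486-1) mod 20)) = t(6) = 8.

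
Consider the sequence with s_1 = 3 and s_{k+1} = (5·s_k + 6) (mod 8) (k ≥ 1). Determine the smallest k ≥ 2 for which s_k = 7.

3

Listing terms: s_1 = 3, s_2 = 5, s_3 = 7, s_4 = 1, s_5 = 3.
The sequence repeats with period 4.
The value 7 first appears (with k ≥ 2) at s_3.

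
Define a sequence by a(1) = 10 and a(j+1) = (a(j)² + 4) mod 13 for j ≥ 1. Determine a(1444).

We have a(1) = 10, a(2) = 0, a(3) = 4, a(4) = 7, a(5) = 1, a(6) = 5, a(7) = 3, a(8) = 0.
Since a(8) = a(2) = 0, the sequence is eventually periodic: after a pre-period of length 1 it cycles with period 6.
For j ≥ 2, a(j) depends only on (j - 2) mod 6. (1444 - 2) mod 6 = 2, so a(1444) = a(4) = 7.

7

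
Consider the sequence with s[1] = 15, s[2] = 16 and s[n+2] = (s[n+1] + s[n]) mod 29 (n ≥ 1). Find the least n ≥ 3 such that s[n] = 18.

4

Listing terms: s[1] = 15; s[2] = 16; s[3] = 2; s[4] = 18; s[5] = 20; s[6] = 9; s[7] = 0; s[8] = 9; s[9] = 9; s[10] = 18; s[11] = 27; s[12] = 16; s[13] = 14; s[14] = 1; s[15] = 15; s[16] = 16.
The sequence repeats with period 14.
The value 18 first appears (with n ≥ 3) at s[4].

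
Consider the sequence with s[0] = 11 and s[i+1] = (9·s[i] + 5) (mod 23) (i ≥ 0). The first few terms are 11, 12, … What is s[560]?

16

We have s[0] = 11; s[1] = 12; s[2] = 21; s[3] = 10; s[4] = 3; s[5] = 9; s[6] = 17; s[7] = 20; s[8] = 1; s[9] = 14; s[10] = 16; s[11] = 11.
Since s[11] = s[0] = 11, the sequence is periodic with period 11.
(560 - 0) mod 11 = 10, so s[560] = s[10] = 16.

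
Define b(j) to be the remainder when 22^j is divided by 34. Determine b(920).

16

Computing terms: b(1) = 22,  b(2) = 8,  b(3) = 6,  b(4) = 30,  b(5) = 14,  b(6) = 2,  b(7) = 10,  b(8) = 16,  b(9) = 12,  b(10) = 26,  b(11) = 28,  b(12) = 4,  b(13) = 20,  b(14) = 32,  b(15) = 24,  b(16) = 18,  b(17) = 22.
The sequence repeats with period 16.
(920 - 1) mod 16 = 7, so b(920) = b(8) = 16.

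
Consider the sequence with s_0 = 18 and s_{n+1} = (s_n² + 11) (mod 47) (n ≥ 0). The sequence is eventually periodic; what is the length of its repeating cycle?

5

Computing terms: s_0 = 18; s_1 = 6; s_2 = 0; s_3 = 11; s_4 = 38; s_5 = 45; s_6 = 15; s_7 = 1; s_8 = 12; s_9 = 14; s_{10} = 19; s_{11} = 43; s_{12} = 27; s_{13} = 35; s_{14} = 14.
Since s_{14} = s_9 = 14, the sequence is eventually periodic: after a pre-period of length 9 it cycles with period 5.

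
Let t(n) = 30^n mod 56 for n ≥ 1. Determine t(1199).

Computing terms: t(1) = 30; t(2) = 4; t(3) = 8; t(4) = 16; t(5) = 32; t(6) = 8.
Since t(6) = t(3) = 8, the sequence is eventually periodic: after a pre-period of length 2 it cycles with period 3.
For n ≥ 3, t(n) depends only on (n - 3) mod 3. (1199 - 3) mod 3 = 2, so t(1199) = t(5) = 32.

32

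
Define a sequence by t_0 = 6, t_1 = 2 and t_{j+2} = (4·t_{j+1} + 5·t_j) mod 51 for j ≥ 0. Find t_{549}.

Listing terms: t_0 = 6; t_1 = 2; t_2 = 38; t_3 = 9; t_4 = 22; t_5 = 31; t_6 = 30; t_7 = 20; t_8 = 26; t_9 = 0; t_{10} = 28; t_{11} = 10; t_{12} = 27; t_{13} = 5; t_{14} = 2; t_{15} = 33; t_{16} = 40; t_{17} = 19; t_{18} = 21; t_{19} = 26; t_{20} = 5; t_{21} = 48; t_{22} = 13; t_{23} = 37; t_{24} = 9; t_{25} = 17; t_{26} = 11; t_{27} = 27; t_{28} = 10; t_{29} = 22; t_{30} = 36; t_{31} = 50; t_{32} = 23; t_{33} = 36; t_{34} = 4; t_{35} = 43; t_{36} = 39; t_{37} = 14; t_{38} = 47; t_{39} = 3; t_{40} = 43; t_{41} = 34; t_{42} = 45; t_{43} = 44; t_{44} = 44; t_{45} = 39; t_{46} = 19; t_{47} = 16; t_{48} = 6; t_{49} = 2.
The sequence repeats with period 48.
So t_{549} = t_{0 + ((549-0) mod 48)} = t_{21} = 48.

48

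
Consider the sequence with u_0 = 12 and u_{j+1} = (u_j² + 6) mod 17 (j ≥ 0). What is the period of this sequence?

5

u_0 = 12, u_1 = 14, u_2 = 15, u_3 = 10, u_4 = 4, u_5 = 5, u_6 = 14.
Since u_6 = u_1 = 14, the sequence is eventually periodic: after a pre-period of length 1 it cycles with period 5.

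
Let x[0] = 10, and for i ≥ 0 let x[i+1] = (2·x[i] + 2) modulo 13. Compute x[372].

x[0] = 10, x[1] = 9, x[2] = 7, x[3] = 3, x[4] = 8, x[5] = 5, x[6] = 12, x[7] = 0, x[8] = 2, x[9] = 6, x[10] = 1, x[11] = 4, x[12] = 10.
The sequence repeats with period 12.
(372 - 0) mod 12 = 0, so x[372] = x[0] = 10.

10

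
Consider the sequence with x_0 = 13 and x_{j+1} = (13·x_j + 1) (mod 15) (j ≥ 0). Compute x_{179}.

x_0 = 13,  x_1 = 5,  x_2 = 6,  x_3 = 4,  x_4 = 8,  x_5 = 0,  x_6 = 1,  x_7 = 14,  x_8 = 3,  x_9 = 10,  x_{10} = 11,  x_{11} = 9,  x_{12} = 13.
Since x_{12} = x_0 = 13, the sequence is periodic with period 12.
(179 - 0) mod 12 = 11, so x_{179} = x_{11} = 9.

9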